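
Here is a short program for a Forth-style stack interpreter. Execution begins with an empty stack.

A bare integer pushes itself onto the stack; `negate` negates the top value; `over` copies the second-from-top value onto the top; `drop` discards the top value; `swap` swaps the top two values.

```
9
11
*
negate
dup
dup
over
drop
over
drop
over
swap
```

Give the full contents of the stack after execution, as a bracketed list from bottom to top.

9      → 9
11     → 9 11
*      → 99
negate → -99
dup    → -99 -99
dup    → -99 -99 -99
over   → -99 -99 -99 -99
drop   → -99 -99 -99
over   → -99 -99 -99 -99
drop   → -99 -99 -99
over   → -99 -99 -99 -99
swap   → -99 -99 -99 -99

[-99, -99, -99, -99]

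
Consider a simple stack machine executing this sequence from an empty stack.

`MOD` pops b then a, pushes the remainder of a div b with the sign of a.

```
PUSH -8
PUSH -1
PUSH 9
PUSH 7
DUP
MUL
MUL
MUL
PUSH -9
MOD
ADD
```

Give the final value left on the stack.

PUSH -8  [-8]
PUSH -1  [-8, -1]
PUSH 9   [-8, -1, 9]
PUSH 7   [-8, -1, 9, 7]
DUP      [-8, -1, 9, 7, 7]
MUL      [-8, -1, 9, 49]
MUL      [-8, -1, 441]
MUL      [-8, -441]
PUSH -9  [-8, -441, -9]
MOD      [-8, 0]
ADD      [-8]

-8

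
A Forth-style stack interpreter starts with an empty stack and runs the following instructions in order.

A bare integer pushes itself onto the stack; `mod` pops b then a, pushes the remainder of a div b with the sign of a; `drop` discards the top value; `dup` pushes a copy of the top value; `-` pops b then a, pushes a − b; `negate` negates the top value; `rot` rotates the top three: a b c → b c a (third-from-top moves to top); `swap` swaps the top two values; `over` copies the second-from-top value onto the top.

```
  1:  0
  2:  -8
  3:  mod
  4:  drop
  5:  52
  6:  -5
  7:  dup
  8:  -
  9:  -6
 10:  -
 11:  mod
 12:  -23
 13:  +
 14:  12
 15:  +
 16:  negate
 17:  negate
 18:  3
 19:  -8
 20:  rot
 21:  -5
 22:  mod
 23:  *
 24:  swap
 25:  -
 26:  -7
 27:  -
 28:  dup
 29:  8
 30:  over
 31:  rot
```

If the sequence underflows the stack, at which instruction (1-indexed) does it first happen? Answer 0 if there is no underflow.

0

0      -> [0]
-8     -> [0, -8]
mod    -> [0]
drop   -> []
52     -> [52]
-5     -> [52, -5]
dup    -> [52, -5, -5]
-      -> [52, 0]
-6     -> [52, 0, -6]
-      -> [52, 6]
mod    -> [4]
-23    -> [4, -23]
+      -> [-19]
12     -> [-19, 12]
+      -> [-7]
negate -> [7]
negate -> [-7]
3      -> [-7, 3]
-8     -> [-7, 3, -8]
rot    -> [3, -8, -7]
-5     -> [3, -8, -7, -5]
mod    -> [3, -8, -2]
*      -> [3, 16]
swap   -> [16, 3]
-      -> [13]
-7     -> [13, -7]
-      -> [20]
dup    -> [20, 20]
8      -> [20, 20, 8]
over   -> [20, 20, 8, 20]
rot    -> [20, 8, 20, 20]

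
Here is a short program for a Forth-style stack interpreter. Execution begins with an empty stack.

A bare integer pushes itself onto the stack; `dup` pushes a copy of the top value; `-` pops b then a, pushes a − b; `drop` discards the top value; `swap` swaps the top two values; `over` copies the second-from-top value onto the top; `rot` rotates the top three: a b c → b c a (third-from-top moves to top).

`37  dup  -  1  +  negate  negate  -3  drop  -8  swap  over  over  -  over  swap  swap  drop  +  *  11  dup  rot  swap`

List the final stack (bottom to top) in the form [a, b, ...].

[11, 64, 11]

37     -> 37
dup    -> 37 37
-      -> 0
1      -> 0 1
+      -> 1
negate -> -1
negate -> 1
-3     -> 1 -3
drop   -> 1
-8     -> 1 -8
swap   -> -8 1
over   -> -8 1 -8
over   -> -8 1 -8 1
-      -> -8 1 -9
over   -> -8 1 -9 1
swap   -> -8 1 1 -9
swap   -> -8 1 -9 1
drop   -> -8 1 -9
+      -> -8 -8
*      -> 64
11     -> 64 11
dup    -> 64 11 11
rot    -> 11 11 64
swap   -> 11 64 11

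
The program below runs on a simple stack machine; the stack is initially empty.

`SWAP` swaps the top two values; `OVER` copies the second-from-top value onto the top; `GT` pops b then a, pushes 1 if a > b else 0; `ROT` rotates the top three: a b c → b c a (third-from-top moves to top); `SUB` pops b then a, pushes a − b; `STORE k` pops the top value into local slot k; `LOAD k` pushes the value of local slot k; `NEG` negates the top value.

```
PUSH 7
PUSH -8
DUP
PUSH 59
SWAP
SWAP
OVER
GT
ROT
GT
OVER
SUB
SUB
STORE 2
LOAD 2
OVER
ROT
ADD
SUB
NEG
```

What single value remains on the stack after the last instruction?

PUSH 7  : 7
PUSH -8 : 7 -8
DUP     : 7 -8 -8
PUSH 59 : 7 -8 -8 59
SWAP    : 7 -8 59 -8
SWAP    : 7 -8 -8 59
OVER    : 7 -8 -8 59 -8
GT      : 7 -8 -8 1
ROT     : 7 -8 1 -8
GT      : 7 -8 1
OVER    : 7 -8 1 -8
SUB     : 7 -8 9
SUB     : 7 -17
STORE 2 : 7
LOAD 2  : 7 -17
OVER    : 7 -17 7
ROT     : -17 7 7
ADD     : -17 14
SUB     : -31
NEG     : 31

31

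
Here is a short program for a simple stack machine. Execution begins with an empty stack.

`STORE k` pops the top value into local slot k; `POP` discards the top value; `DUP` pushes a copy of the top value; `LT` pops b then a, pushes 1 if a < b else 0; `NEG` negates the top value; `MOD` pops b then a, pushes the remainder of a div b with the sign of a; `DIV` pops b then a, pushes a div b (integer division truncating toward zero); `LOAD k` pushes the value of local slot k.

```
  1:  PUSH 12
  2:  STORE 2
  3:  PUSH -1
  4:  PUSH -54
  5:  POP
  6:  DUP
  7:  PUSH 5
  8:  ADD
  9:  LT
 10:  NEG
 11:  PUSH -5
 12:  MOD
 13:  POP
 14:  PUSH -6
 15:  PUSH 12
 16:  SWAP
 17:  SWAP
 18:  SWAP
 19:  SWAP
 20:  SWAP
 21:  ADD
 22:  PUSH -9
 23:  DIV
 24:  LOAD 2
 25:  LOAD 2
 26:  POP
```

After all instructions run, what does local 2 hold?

PUSH 12  : [12]
STORE 2  : []
PUSH -1  : [-1]
PUSH -54 : [-1, -54]
POP      : [-1]
DUP      : [-1, -1]
PUSH 5   : [-1, -1, 5]
ADD      : [-1, 4]
LT       : [1]
NEG      : [-1]
PUSH -5  : [-1, -5]
MOD      : [-1]
POP      : []
PUSH -6  : [-6]
PUSH 12  : [-6, 12]
SWAP     : [12, -6]
SWAP     : [-6, 12]
SWAP     : [12, -6]
SWAP     : [-6, 12]
SWAP     : [12, -6]
ADD      : [6]
PUSH -9  : [6, -9]
DIV      : [0]
LOAD 2   : [0, 12]
LOAD 2   : [0, 12, 12]
POP      : [0, 12]

12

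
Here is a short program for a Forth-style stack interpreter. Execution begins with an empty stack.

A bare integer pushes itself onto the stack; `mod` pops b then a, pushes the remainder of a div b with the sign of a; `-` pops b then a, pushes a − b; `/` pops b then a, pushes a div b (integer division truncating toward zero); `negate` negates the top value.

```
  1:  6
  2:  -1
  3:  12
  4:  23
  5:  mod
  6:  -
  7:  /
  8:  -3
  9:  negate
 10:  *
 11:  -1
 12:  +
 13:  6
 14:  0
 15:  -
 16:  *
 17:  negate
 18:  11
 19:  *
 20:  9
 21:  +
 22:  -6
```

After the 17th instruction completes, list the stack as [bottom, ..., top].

6      → 6
-1     → 6 -1
12     → 6 -1 12
23     → 6 -1 12 23
mod    → 6 -1 12
-      → 6 -13
/      → 0
-3     → 0 -3
negate → 0 3
*      → 0
-1     → 0 -1
+      → -1
6      → -1 6
0      → -1 6 0
-      → -1 6
*      → -6
negate → 6

[6]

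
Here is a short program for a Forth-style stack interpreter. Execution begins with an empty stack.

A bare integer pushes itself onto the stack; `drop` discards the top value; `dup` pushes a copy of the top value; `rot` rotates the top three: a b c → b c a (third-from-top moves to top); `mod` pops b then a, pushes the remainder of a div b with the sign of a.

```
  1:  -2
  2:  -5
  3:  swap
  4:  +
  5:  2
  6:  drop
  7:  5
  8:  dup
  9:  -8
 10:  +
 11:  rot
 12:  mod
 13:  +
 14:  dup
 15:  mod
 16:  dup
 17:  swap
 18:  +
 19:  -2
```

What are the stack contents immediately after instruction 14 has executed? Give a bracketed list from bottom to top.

-2   → [-2]
-5   → [-2, -5]
swap → [-5, -2]
+    → [-7]
2    → [-7, 2]
drop → [-7]
5    → [-7, 5]
dup  → [-7, 5, 5]
-8   → [-7, 5, 5, -8]
+    → [-7, 5, -3]
rot  → [5, -3, -7]
mod  → [5, -3]
+    → [2]
dup  → [2, 2]

[2, 2]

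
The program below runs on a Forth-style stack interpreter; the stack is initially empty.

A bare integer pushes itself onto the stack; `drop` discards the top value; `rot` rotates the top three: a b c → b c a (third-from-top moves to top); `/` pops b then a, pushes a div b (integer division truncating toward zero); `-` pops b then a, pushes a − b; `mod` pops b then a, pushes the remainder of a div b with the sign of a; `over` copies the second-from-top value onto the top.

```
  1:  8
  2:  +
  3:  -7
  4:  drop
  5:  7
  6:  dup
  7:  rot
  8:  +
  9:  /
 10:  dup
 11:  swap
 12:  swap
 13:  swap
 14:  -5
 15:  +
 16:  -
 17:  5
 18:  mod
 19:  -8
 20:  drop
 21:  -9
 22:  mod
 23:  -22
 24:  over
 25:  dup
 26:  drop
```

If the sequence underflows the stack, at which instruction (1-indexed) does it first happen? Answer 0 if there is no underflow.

8 -> 8
+  — needs 2 operands, stack has 1 → underflow

2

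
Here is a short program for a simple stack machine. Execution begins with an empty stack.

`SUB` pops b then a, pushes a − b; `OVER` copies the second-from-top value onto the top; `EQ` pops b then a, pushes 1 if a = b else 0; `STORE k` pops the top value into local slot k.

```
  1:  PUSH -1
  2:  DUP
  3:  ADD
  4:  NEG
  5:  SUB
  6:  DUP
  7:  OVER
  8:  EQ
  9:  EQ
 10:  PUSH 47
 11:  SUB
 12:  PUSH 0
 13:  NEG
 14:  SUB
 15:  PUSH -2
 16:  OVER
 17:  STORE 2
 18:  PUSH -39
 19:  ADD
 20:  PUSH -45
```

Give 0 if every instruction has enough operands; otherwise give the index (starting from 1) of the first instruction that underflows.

5

PUSH -1 : -1
DUP     : -1 -1
ADD     : -2
NEG     : 2
SUB  — needs 2 operands, stack has 1 → underflow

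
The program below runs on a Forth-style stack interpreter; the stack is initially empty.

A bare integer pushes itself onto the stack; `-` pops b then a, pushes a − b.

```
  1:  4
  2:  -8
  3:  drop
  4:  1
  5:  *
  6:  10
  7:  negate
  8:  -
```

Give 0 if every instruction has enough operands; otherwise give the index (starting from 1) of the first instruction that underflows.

0

4      : [4]
-8     : [4, -8]
drop   : [4]
1      : [4, 1]
*      : [4]
10     : [4, 10]
negate : [4, -10]
-      : [14]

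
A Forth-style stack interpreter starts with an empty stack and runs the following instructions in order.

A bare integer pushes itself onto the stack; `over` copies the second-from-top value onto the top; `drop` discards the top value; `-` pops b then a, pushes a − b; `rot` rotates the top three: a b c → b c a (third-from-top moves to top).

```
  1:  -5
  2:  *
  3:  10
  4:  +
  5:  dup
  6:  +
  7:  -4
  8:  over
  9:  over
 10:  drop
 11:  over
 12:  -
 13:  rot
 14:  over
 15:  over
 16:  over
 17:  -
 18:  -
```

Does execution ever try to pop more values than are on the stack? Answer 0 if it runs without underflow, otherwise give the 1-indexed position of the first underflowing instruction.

-5 → [-5]
*  — needs 2 operands, stack has 1 → underflow

2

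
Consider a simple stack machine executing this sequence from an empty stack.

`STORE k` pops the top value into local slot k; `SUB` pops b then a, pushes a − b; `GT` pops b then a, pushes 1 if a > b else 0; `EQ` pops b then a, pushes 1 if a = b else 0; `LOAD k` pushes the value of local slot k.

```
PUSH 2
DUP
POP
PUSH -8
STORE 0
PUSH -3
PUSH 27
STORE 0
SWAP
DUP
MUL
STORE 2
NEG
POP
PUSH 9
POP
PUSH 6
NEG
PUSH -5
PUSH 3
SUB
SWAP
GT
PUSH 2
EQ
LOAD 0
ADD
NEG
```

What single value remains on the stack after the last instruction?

PUSH 2  → [2]
DUP     → [2, 2]
POP     → [2]
PUSH -8 → [2, -8]
STORE 0 → [2]
PUSH -3 → [2, -3]
PUSH 27 → [2, -3, 27]
STORE 0 → [2, -3]
SWAP    → [-3, 2]
DUP     → [-3, 2, 2]
MUL     → [-3, 4]
STORE 2 → [-3]
NEG     → [3]
POP     → []
PUSH 9  → [9]
POP     → []
PUSH 6  → [6]
NEG     → [-6]
PUSH -5 → [-6, -5]
PUSH 3  → [-6, -5, 3]
SUB     → [-6, -8]
SWAP    → [-8, -6]
GT      → [0]
PUSH 2  → [0, 2]
EQ      → [0]
LOAD 0  → [0, 27]
ADD     → [27]
NEG     → [-27]

-27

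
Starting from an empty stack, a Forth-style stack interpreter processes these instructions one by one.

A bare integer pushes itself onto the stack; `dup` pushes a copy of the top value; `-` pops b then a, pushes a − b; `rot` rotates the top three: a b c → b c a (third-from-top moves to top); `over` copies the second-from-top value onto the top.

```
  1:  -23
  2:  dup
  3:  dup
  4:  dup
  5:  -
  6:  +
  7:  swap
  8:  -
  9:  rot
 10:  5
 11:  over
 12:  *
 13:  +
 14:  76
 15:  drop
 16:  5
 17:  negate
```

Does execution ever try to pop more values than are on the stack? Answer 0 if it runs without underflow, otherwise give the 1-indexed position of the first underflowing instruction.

9

-23  -> -23
dup  -> -23 -23
dup  -> -23 -23 -23
dup  -> -23 -23 -23 -23
-    -> -23 -23 0
+    -> -23 -23
swap -> -23 -23
-    -> 0
rot  — needs 3 operands, stack has 1 → underflow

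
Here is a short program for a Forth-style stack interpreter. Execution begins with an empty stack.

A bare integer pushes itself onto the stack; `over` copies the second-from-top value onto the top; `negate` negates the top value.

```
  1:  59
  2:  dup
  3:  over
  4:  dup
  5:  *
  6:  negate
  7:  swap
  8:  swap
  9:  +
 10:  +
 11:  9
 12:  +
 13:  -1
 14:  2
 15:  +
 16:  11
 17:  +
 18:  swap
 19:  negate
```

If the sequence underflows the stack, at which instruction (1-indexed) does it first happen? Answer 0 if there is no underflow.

59     : 59
dup    : 59 59
over   : 59 59 59
dup    : 59 59 59 59
*      : 59 59 3481
negate : 59 59 -3481
swap   : 59 -3481 59
swap   : 59 59 -3481
+      : 59 -3422
+      : -3363
9      : -3363 9
+      : -3354
-1     : -3354 -1
2      : -3354 -1 2
+      : -3354 1
11     : -3354 1 11
+      : -3354 12
swap   : 12 -3354
negate : 12 3354

0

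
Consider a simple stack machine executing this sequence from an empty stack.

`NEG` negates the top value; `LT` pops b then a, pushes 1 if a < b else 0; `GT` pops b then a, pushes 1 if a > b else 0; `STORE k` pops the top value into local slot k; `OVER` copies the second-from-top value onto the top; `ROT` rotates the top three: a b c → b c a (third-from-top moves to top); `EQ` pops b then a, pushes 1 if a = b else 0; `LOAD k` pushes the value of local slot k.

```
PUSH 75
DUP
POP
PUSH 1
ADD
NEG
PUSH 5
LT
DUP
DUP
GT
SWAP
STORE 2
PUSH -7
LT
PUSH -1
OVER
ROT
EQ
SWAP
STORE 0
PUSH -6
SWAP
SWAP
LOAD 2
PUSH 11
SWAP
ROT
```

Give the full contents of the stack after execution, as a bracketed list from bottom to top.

[1, 11, 1, -6]

PUSH 75  75
DUP      75 75
POP      75
PUSH 1   75 1
ADD      76
NEG      -76
PUSH 5   -76 5
LT       1
DUP      1 1
DUP      1 1 1
GT       1 0
SWAP     0 1
STORE 2  0
PUSH -7  0 -7
LT       0
PUSH -1  0 -1
OVER     0 -1 0
ROT      -1 0 0
EQ       -1 1
SWAP     1 -1
STORE 0  1
PUSH -6  1 -6
SWAP     -6 1
SWAP     1 -6
LOAD 2   1 -6 1
PUSH 11  1 -6 1 11
SWAP     1 -6 11 1
ROT      1 11 1 -6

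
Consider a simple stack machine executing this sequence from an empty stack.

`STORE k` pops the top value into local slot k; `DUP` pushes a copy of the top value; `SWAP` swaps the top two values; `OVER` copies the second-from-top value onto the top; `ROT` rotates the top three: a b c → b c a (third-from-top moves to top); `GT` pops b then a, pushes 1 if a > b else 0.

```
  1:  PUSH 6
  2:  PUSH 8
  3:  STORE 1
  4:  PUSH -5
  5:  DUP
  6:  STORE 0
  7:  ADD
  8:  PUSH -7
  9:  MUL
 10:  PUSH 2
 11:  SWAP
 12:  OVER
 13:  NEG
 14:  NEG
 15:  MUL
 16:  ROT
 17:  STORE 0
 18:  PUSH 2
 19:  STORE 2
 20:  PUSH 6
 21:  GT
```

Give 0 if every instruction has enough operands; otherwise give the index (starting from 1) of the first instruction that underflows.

16

PUSH 6   6
PUSH 8   6 8
STORE 1  6
PUSH -5  6 -5
DUP      6 -5 -5
STORE 0  6 -5
ADD      1
PUSH -7  1 -7
MUL      -7
PUSH 2   -7 2
SWAP     2 -7
OVER     2 -7 2
NEG      2 -7 -2
NEG      2 -7 2
MUL      2 -14
ROT  — needs 3 operands, stack has 2 → underflow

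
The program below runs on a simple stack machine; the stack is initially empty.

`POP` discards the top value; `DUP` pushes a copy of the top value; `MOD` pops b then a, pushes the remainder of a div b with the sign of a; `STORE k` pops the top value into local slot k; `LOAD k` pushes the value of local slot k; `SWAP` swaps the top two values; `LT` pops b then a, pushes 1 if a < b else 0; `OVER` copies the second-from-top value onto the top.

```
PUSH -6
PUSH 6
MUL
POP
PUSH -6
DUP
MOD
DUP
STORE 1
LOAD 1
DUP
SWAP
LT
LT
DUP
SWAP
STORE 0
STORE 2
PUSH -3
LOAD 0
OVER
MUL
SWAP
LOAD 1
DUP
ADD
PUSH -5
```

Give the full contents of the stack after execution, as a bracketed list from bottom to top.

PUSH -6  [-6]
PUSH 6   [-6, 6]
MUL      [-36]
POP      []
PUSH -6  [-6]
DUP      [-6, -6]
MOD      [0]
DUP      [0, 0]
STORE 1  [0]
LOAD 1   [0, 0]
DUP      [0, 0, 0]
SWAP     [0, 0, 0]
LT       [0, 0]
LT       [0]
DUP      [0, 0]
SWAP     [0, 0]
STORE 0  [0]
STORE 2  []
PUSH -3  [-3]
LOAD 0   [-3, 0]
OVER     [-3, 0, -3]
MUL      [-3, 0]
SWAP     [0, -3]
LOAD 1   [0, -3, 0]
DUP      [0, -3, 0, 0]
ADD      [0, -3, 0]
PUSH -5  [0, -3, 0, -5]

[0, -3, 0, -5]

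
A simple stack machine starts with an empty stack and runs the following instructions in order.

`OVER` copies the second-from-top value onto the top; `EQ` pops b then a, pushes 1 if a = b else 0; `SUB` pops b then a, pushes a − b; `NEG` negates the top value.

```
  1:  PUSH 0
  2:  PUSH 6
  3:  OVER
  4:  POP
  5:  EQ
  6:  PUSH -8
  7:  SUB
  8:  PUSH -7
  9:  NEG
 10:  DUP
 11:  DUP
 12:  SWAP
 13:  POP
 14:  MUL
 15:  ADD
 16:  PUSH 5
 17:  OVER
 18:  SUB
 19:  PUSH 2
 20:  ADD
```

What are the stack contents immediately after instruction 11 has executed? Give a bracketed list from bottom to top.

[8, 7, 7, 7]

PUSH 0  → [0]
PUSH 6  → [0, 6]
OVER    → [0, 6, 0]
POP     → [0, 6]
EQ      → [0]
PUSH -8 → [0, -8]
SUB     → [8]
PUSH -7 → [8, -7]
NEG     → [8, 7]
DUP     → [8, 7, 7]
DUP     → [8, 7, 7, 7]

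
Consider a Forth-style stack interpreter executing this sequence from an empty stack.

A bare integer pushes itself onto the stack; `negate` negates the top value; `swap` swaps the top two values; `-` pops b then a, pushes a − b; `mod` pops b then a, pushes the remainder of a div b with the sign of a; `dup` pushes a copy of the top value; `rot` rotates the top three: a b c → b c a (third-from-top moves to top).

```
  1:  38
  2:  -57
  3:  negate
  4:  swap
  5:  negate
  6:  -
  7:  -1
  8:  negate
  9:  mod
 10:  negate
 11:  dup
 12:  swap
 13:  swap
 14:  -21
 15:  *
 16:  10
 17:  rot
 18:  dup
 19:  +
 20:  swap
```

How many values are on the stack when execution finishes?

38      [38]
-57     [38, -57]
negate  [38, 57]
swap    [57, 38]
negate  [57, -38]
-       [95]
-1      [95, -1]
negate  [95, 1]
mod     [0]
negate  [0]
dup     [0, 0]
swap    [0, 0]
swap    [0, 0]
-21     [0, 0, -21]
*       [0, 0]
10      [0, 0, 10]
rot     [0, 10, 0]
dup     [0, 10, 0, 0]
+       [0, 10, 0]
swap    [0, 0, 10]

3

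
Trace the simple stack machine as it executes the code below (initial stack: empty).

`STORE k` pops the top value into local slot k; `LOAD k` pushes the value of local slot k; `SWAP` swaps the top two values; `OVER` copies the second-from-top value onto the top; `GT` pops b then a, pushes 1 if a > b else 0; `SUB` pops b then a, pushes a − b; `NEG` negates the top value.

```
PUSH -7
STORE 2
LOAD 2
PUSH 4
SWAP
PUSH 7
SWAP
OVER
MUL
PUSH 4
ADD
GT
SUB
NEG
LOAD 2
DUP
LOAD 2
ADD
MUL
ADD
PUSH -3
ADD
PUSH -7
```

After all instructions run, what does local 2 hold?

-7

PUSH -7  [-7]
STORE 2  []
LOAD 2   [-7]
PUSH 4   [-7, 4]
SWAP     [4, -7]
PUSH 7   [4, -7, 7]
SWAP     [4, 7, -7]
OVER     [4, 7, -7, 7]
MUL      [4, 7, -49]
PUSH 4   [4, 7, -49, 4]
ADD      [4, 7, -45]
GT       [4, 1]
SUB      [3]
NEG      [-3]
LOAD 2   [-3, -7]
DUP      [-3, -7, -7]
LOAD 2   [-3, -7, -7, -7]
ADD      [-3, -7, -14]
MUL      [-3, 98]
ADD      [95]
PUSH -3  [95, -3]
ADD      [92]
PUSH -7  [92, -7]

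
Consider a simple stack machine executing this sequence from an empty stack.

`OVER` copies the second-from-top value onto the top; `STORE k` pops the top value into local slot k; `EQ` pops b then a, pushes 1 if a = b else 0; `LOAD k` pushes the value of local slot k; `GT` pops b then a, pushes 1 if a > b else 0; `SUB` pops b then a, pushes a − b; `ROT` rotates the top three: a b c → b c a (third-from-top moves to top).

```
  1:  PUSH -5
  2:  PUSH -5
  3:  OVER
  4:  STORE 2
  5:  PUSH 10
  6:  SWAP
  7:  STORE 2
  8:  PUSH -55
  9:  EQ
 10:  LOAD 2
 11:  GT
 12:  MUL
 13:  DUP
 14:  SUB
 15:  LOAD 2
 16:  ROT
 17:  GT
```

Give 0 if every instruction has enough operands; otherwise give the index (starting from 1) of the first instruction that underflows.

PUSH -5  -> -5
PUSH -5  -> -5 -5
OVER     -> -5 -5 -5
STORE 2  -> -5 -5
PUSH 10  -> -5 -5 10
SWAP     -> -5 10 -5
STORE 2  -> -5 10
PUSH -55 -> -5 10 -55
EQ       -> -5 0
LOAD 2   -> -5 0 -5
GT       -> -5 1
MUL      -> -5
DUP      -> -5 -5
SUB      -> 0
LOAD 2   -> 0 -5
ROT  — needs 3 operands, stack has 2 → underflow

16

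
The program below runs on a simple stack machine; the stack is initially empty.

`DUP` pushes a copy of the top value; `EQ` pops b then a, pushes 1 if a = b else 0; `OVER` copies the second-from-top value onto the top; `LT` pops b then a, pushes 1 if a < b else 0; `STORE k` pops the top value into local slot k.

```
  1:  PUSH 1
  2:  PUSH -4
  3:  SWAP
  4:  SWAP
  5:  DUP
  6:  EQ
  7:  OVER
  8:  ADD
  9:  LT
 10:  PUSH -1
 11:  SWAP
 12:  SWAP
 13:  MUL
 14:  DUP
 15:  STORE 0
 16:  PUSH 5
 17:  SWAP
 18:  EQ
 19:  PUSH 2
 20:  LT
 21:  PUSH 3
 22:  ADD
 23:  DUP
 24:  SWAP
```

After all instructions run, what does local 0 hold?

-1

PUSH 1  → 1
PUSH -4 → 1 -4
SWAP    → -4 1
SWAP    → 1 -4
DUP     → 1 -4 -4
EQ      → 1 1
OVER    → 1 1 1
ADD     → 1 2
LT      → 1
PUSH -1 → 1 -1
SWAP    → -1 1
SWAP    → 1 -1
MUL     → -1
DUP     → -1 -1
STORE 0 → -1
PUSH 5  → -1 5
SWAP    → 5 -1
EQ      → 0
PUSH 2  → 0 2
LT      → 1
PUSH 3  → 1 3
ADD     → 4
DUP     → 4 4
SWAP    → 4 4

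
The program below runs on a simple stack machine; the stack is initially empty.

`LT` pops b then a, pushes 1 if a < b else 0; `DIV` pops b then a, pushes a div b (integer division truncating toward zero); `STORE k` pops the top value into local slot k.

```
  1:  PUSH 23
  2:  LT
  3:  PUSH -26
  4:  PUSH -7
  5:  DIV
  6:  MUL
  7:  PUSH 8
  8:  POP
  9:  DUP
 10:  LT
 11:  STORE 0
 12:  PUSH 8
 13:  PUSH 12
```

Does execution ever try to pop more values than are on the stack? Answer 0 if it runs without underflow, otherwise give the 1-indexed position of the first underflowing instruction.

2

PUSH 23  23
LT  — needs 2 operands, stack has 1 → underflow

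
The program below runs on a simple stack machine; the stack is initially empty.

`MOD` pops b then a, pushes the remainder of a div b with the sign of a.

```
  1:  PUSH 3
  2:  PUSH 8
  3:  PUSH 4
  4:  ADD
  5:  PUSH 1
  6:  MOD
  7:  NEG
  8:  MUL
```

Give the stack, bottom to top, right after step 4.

PUSH 3 : 3
PUSH 8 : 3 8
PUSH 4 : 3 8 4
ADD    : 3 12

[3, 12]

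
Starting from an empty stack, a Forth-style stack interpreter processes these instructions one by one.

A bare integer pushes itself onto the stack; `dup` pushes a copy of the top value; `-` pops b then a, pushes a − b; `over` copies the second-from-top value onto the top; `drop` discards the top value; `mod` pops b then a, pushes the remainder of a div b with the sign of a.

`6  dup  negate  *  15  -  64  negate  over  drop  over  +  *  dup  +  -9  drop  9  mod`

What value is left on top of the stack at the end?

6      → [6]
dup    → [6, 6]
negate → [6, -6]
*      → [-36]
15     → [-36, 15]
-      → [-51]
64     → [-51, 64]
negate → [-51, -64]
over   → [-51, -64, -51]
drop   → [-51, -64]
over   → [-51, -64, -51]
+      → [-51, -115]
*      → [5865]
dup    → [5865, 5865]
+      → [11730]
-9     → [11730, -9]
drop   → [11730]
9      → [11730, 9]
mod    → [3]

3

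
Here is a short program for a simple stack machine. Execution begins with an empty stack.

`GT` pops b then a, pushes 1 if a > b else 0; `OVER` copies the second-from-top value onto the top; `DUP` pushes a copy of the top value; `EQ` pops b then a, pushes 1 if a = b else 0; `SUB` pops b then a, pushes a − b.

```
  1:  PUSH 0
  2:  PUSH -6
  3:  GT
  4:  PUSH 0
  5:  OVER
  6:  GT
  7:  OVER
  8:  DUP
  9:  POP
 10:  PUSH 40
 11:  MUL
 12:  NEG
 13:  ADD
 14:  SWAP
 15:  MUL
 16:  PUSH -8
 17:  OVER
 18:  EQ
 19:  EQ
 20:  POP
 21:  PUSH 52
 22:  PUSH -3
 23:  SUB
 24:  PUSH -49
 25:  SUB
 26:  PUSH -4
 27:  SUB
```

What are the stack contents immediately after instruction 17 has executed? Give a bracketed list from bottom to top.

[-40, -8, -40]

PUSH 0  : 0
PUSH -6 : 0 -6
GT      : 1
PUSH 0  : 1 0
OVER    : 1 0 1
GT      : 1 0
OVER    : 1 0 1
DUP     : 1 0 1 1
POP     : 1 0 1
PUSH 40 : 1 0 1 40
MUL     : 1 0 40
NEG     : 1 0 -40
ADD     : 1 -40
SWAP    : -40 1
MUL     : -40
PUSH -8 : -40 -8
OVER    : -40 -8 -40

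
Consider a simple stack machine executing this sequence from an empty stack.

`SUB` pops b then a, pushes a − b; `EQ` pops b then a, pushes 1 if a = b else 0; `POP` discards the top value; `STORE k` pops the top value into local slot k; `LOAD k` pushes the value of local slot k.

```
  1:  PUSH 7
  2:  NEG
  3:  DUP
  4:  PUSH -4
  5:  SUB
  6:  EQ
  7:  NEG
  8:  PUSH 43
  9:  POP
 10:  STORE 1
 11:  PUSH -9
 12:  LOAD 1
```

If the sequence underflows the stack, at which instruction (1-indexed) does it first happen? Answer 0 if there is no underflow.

0

PUSH 7  -> [7]
NEG     -> [-7]
DUP     -> [-7, -7]
PUSH -4 -> [-7, -7, -4]
SUB     -> [-7, -3]
EQ      -> [0]
NEG     -> [0]
PUSH 43 -> [0, 43]
POP     -> [0]
STORE 1 -> []
PUSH -9 -> [-9]
LOAD 1  -> [-9, 0]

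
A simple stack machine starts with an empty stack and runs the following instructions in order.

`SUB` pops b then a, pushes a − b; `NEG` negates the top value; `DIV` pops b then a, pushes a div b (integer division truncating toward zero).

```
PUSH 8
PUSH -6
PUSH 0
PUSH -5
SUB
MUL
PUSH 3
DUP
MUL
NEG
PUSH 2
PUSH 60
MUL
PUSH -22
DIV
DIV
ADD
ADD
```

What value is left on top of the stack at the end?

-21

PUSH 8    8
PUSH -6   8 -6
PUSH 0    8 -6 0
PUSH -5   8 -6 0 -5
SUB       8 -6 5
MUL       8 -30
PUSH 3    8 -30 3
DUP       8 -30 3 3
MUL       8 -30 9
NEG       8 -30 -9
PUSH 2    8 -30 -9 2
PUSH 60   8 -30 -9 2 60
MUL       8 -30 -9 120
PUSH -22  8 -30 -9 120 -22
DIV       8 -30 -9 -5
DIV       8 -30 1
ADD       8 -29
ADD       -21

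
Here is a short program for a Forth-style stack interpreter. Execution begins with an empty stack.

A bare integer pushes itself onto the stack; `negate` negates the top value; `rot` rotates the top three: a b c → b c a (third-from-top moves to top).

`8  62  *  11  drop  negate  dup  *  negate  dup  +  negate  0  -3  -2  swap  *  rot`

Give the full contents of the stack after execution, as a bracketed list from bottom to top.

8      -> [8]
62     -> [8, 62]
*      -> [496]
11     -> [496, 11]
drop   -> [496]
negate -> [-496]
dup    -> [-496, -496]
*      -> [246016]
negate -> [-246016]
dup    -> [-246016, -246016]
+      -> [-492032]
negate -> [492032]
0      -> [492032, 0]
-3     -> [492032, 0, -3]
-2     -> [492032, 0, -3, -2]
swap   -> [492032, 0, -2, -3]
*      -> [492032, 0, 6]
rot    -> [0, 6, 492032]

[0, 6, 492032]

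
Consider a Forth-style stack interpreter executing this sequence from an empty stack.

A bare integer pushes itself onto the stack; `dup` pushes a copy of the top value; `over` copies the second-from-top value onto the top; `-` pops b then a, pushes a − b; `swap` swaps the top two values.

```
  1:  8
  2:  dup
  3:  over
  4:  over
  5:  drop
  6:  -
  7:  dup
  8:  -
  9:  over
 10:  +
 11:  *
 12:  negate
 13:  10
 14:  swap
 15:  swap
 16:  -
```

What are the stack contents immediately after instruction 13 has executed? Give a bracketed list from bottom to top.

8      -> 8
dup    -> 8 8
over   -> 8 8 8
over   -> 8 8 8 8
drop   -> 8 8 8
-      -> 8 0
dup    -> 8 0 0
-      -> 8 0
over   -> 8 0 8
+      -> 8 8
*      -> 64
negate -> -64
10     -> -64 10

[-64, 10]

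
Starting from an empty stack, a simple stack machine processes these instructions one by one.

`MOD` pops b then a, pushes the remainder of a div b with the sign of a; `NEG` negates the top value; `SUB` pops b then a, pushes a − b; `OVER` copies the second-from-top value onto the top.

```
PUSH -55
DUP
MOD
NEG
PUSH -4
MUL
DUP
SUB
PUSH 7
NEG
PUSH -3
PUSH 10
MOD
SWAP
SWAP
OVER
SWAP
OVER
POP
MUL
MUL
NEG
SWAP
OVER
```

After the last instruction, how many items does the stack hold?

PUSH -55 : [-55]
DUP      : [-55, -55]
MOD      : [0]
NEG      : [0]
PUSH -4  : [0, -4]
MUL      : [0]
DUP      : [0, 0]
SUB      : [0]
PUSH 7   : [0, 7]
NEG      : [0, -7]
PUSH -3  : [0, -7, -3]
PUSH 10  : [0, -7, -3, 10]
MOD      : [0, -7, -3]
SWAP     : [0, -3, -7]
SWAP     : [0, -7, -3]
OVER     : [0, -7, -3, -7]
SWAP     : [0, -7, -7, -3]
OVER     : [0, -7, -7, -3, -7]
POP      : [0, -7, -7, -3]
MUL      : [0, -7, 21]
MUL      : [0, -147]
NEG      : [0, 147]
SWAP     : [147, 0]
OVER     : [147, 0, 147]

3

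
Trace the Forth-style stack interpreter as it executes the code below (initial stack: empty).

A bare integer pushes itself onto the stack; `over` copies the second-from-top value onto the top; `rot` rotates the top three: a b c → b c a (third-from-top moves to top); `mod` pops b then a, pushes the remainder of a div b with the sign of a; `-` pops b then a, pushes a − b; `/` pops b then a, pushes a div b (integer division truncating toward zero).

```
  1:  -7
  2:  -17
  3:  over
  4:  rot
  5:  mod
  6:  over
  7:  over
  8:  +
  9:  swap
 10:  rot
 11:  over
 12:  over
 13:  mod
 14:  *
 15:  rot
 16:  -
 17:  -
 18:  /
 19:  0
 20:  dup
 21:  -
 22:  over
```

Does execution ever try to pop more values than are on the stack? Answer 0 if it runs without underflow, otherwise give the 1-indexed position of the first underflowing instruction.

-7    -7
-17   -7 -17
over  -7 -17 -7
rot   -17 -7 -7
mod   -17 0
over  -17 0 -17
over  -17 0 -17 0
+     -17 0 -17
swap  -17 -17 0
rot   -17 0 -17
over  -17 0 -17 0
over  -17 0 -17 0 -17
mod   -17 0 -17 0
*     -17 0 0
rot   0 0 -17
-     0 17
-     -17
/  — needs 2 operands, stack has 1 → underflow

18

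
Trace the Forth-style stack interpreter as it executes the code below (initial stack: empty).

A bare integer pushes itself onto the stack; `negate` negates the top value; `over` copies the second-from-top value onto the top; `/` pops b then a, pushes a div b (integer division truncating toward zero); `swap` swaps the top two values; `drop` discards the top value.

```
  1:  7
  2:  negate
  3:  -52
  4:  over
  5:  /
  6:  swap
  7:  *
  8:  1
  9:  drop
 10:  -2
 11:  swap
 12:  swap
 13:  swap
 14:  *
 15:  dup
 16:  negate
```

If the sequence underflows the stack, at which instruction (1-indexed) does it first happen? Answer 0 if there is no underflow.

7       7
negate  -7
-52     -7 -52
over    -7 -52 -7
/       -7 7
swap    7 -7
*       -49
1       -49 1
drop    -49
-2      -49 -2
swap    -2 -49
swap    -49 -2
swap    -2 -49
*       98
dup     98 98
negate  98 -98

0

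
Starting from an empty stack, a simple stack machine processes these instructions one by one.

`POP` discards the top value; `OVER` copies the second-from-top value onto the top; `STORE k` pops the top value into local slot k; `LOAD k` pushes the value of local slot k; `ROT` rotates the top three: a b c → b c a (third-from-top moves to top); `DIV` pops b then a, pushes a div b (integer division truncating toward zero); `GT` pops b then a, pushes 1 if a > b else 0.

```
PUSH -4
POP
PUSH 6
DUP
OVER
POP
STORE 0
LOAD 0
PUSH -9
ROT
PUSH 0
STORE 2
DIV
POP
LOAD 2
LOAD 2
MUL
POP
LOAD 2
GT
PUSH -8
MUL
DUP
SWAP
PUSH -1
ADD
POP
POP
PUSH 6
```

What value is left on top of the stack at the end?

PUSH -4 -> -4
POP     -> (empty)
PUSH 6  -> 6
DUP     -> 6 6
OVER    -> 6 6 6
POP     -> 6 6
STORE 0 -> 6
LOAD 0  -> 6 6
PUSH -9 -> 6 6 -9
ROT     -> 6 -9 6
PUSH 0  -> 6 -9 6 0
STORE 2 -> 6 -9 6
DIV     -> 6 -1
POP     -> 6
LOAD 2  -> 6 0
LOAD 2  -> 6 0 0
MUL     -> 6 0
POP     -> 6
LOAD 2  -> 6 0
GT      -> 1
PUSH -8 -> 1 -8
MUL     -> -8
DUP     -> -8 -8
SWAP    -> -8 -8
PUSH -1 -> -8 -8 -1
ADD     -> -8 -9
POP     -> -8
POP     -> (empty)
PUSH 6  -> 6

6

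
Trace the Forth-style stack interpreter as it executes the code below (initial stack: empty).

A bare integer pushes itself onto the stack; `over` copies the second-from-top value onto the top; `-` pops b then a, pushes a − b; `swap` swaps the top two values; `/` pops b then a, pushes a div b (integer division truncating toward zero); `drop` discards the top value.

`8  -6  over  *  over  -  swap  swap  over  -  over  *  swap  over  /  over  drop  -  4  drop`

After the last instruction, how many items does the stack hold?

8    : 8
-6   : 8 -6
over : 8 -6 8
*    : 8 -48
over : 8 -48 8
-    : 8 -56
swap : -56 8
swap : 8 -56
over : 8 -56 8
-    : 8 -64
over : 8 -64 8
*    : 8 -512
swap : -512 8
over : -512 8 -512
/    : -512 0
over : -512 0 -512
drop : -512 0
-    : -512
4    : -512 4
drop : -512

1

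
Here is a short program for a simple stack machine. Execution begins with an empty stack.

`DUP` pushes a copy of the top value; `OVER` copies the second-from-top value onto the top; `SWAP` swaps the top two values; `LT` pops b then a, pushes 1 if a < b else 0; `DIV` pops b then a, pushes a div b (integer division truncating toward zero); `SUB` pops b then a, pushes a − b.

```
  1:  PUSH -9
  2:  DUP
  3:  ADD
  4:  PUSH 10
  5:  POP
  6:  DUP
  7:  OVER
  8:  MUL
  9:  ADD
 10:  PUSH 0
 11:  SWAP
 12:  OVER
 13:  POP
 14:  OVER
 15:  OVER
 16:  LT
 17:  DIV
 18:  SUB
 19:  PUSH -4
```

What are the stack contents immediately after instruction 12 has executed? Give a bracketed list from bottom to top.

PUSH -9 -> -9
DUP     -> -9 -9
ADD     -> -18
PUSH 10 -> -18 10
POP     -> -18
DUP     -> -18 -18
OVER    -> -18 -18 -18
MUL     -> -18 324
ADD     -> 306
PUSH 0  -> 306 0
SWAP    -> 0 306
OVER    -> 0 306 0

[0, 306, 0]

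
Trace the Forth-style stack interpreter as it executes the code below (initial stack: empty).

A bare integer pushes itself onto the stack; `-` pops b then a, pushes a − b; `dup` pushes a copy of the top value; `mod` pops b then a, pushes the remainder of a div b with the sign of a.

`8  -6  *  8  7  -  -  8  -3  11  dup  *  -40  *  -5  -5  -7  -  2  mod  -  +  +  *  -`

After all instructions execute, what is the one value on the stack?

38735

8   : 8
-6  : 8 -6
*   : -48
8   : -48 8
7   : -48 8 7
-   : -48 1
-   : -49
8   : -49 8
-3  : -49 8 -3
11  : -49 8 -3 11
dup : -49 8 -3 11 11
*   : -49 8 -3 121
-40 : -49 8 -3 121 -40
*   : -49 8 -3 -4840
-5  : -49 8 -3 -4840 -5
-5  : -49 8 -3 -4840 -5 -5
-7  : -49 8 -3 -4840 -5 -5 -7
-   : -49 8 -3 -4840 -5 2
2   : -49 8 -3 -4840 -5 2 2
mod : -49 8 -3 -4840 -5 0
-   : -49 8 -3 -4840 -5
+   : -49 8 -3 -4845
+   : -49 8 -4848
*   : -49 -38784
-   : 38735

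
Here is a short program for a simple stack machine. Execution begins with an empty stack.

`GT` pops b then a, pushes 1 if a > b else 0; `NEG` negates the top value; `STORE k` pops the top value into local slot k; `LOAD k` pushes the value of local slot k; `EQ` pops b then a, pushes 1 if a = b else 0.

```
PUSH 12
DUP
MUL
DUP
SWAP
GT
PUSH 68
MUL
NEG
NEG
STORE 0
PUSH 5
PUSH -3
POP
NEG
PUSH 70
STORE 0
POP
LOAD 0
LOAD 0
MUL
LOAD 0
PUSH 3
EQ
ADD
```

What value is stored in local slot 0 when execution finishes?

70

PUSH 12 → [12]
DUP     → [12, 12]
MUL     → [144]
DUP     → [144, 144]
SWAP    → [144, 144]
GT      → [0]
PUSH 68 → [0, 68]
MUL     → [0]
NEG     → [0]
NEG     → [0]
STORE 0 → []
PUSH 5  → [5]
PUSH -3 → [5, -3]
POP     → [5]
NEG     → [-5]
PUSH 70 → [-5, 70]
STORE 0 → [-5]
POP     → []
LOAD 0  → [70]
LOAD 0  → [70, 70]
MUL     → [4900]
LOAD 0  → [4900, 70]
PUSH 3  → [4900, 70, 3]
EQ      → [4900, 0]
ADD     → [4900]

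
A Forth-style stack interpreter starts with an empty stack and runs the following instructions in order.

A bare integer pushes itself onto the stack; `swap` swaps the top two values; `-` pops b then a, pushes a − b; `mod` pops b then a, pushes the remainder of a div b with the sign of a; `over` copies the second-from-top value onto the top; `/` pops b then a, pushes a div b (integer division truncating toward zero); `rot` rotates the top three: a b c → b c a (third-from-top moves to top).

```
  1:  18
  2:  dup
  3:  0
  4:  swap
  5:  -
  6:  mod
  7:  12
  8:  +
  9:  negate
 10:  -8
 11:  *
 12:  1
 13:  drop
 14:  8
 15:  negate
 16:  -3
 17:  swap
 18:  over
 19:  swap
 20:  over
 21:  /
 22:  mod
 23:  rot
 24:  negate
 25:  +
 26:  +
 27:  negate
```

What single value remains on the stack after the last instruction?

18     -> [18]
dup    -> [18, 18]
0      -> [18, 18, 0]
swap   -> [18, 0, 18]
-      -> [18, -18]
mod    -> [0]
12     -> [0, 12]
+      -> [12]
negate -> [-12]
-8     -> [-12, -8]
*      -> [96]
1      -> [96, 1]
drop   -> [96]
8      -> [96, 8]
negate -> [96, -8]
-3     -> [96, -8, -3]
swap   -> [96, -3, -8]
over   -> [96, -3, -8, -3]
swap   -> [96, -3, -3, -8]
over   -> [96, -3, -3, -8, -3]
/      -> [96, -3, -3, 2]
mod    -> [96, -3, -1]
rot    -> [-3, -1, 96]
negate -> [-3, -1, -96]
+      -> [-3, -97]
+      -> [-100]
negate -> [100]

100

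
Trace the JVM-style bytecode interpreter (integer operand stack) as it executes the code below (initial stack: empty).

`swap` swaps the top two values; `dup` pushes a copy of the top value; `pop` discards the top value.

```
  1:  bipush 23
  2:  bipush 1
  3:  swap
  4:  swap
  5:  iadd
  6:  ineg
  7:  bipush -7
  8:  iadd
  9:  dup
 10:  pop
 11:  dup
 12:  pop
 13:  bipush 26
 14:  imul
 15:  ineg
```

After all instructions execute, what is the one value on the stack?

bipush 23 → [23]
bipush 1  → [23, 1]
swap      → [1, 23]
swap      → [23, 1]
iadd      → [24]
ineg      → [-24]
bipush -7 → [-24, -7]
iadd      → [-31]
dup       → [-31, -31]
pop       → [-31]
dup       → [-31, -31]
pop       → [-31]
bipush 26 → [-31, 26]
imul      → [-806]
ineg      → [806]

806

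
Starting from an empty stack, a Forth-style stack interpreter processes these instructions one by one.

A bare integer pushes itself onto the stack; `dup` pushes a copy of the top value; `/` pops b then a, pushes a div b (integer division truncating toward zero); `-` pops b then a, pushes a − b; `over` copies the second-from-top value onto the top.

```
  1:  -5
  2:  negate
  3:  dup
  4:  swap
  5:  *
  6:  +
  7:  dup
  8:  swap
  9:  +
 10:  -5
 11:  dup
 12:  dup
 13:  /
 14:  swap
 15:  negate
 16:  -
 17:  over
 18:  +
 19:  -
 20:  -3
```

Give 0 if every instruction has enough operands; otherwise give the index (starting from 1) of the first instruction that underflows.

-5     : -5
negate : 5
dup    : 5 5
swap   : 5 5
*      : 25
+  — needs 2 operands, stack has 1 → underflow

6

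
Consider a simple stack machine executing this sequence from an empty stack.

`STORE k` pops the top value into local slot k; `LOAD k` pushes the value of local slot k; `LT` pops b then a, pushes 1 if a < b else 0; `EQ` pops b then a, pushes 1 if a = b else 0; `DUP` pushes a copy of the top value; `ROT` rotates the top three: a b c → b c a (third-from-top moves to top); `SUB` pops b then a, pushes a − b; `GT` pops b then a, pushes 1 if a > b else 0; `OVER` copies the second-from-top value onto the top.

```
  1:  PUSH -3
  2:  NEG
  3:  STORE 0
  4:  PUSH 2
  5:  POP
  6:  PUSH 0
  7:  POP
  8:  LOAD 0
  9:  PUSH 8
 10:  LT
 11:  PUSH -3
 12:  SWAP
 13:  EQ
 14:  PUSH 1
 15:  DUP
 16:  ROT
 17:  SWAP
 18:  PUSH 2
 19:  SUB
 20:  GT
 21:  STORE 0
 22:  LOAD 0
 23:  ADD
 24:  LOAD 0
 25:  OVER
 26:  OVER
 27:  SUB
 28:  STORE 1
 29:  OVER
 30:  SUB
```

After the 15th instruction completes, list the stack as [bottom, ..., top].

[0, 1, 1]

PUSH -3 : [-3]
NEG     : [3]
STORE 0 : []
PUSH 2  : [2]
POP     : []
PUSH 0  : [0]
POP     : []
LOAD 0  : [3]
PUSH 8  : [3, 8]
LT      : [1]
PUSH -3 : [1, -3]
SWAP    : [-3, 1]
EQ      : [0]
PUSH 1  : [0, 1]
DUP     : [0, 1, 1]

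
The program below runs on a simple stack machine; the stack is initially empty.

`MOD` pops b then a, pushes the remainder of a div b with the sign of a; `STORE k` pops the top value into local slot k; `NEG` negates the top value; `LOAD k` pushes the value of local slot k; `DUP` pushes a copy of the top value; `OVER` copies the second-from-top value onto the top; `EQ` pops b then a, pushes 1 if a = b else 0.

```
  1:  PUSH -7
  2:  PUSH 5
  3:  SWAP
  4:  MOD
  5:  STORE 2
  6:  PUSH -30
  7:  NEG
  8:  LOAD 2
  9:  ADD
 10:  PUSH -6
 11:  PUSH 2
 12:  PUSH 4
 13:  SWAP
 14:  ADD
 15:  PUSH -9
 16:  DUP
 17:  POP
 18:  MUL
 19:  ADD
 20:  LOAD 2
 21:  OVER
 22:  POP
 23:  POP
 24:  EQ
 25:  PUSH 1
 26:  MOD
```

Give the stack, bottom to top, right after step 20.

[35, -60, 5]

PUSH -7  : -7
PUSH 5   : -7 5
SWAP     : 5 -7
MOD      : 5
STORE 2  : (empty)
PUSH -30 : -30
NEG      : 30
LOAD 2   : 30 5
ADD      : 35
PUSH -6  : 35 -6
PUSH 2   : 35 -6 2
PUSH 4   : 35 -6 2 4
SWAP     : 35 -6 4 2
ADD      : 35 -6 6
PUSH -9  : 35 -6 6 -9
DUP      : 35 -6 6 -9 -9
POP      : 35 -6 6 -9
MUL      : 35 -6 -54
ADD      : 35 -60
LOAD 2   : 35 -60 5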